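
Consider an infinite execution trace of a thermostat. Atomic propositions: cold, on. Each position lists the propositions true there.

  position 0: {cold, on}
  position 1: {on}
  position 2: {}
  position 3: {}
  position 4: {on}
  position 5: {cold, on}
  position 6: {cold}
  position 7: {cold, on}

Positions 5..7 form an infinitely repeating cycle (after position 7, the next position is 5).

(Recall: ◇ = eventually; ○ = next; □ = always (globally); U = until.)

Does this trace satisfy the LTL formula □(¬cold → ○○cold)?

¬cold → ○○cold must hold at every position from 0 onward. It fails at position 1, so □(¬cold → ○○cold) is false.
Positions where ¬cold holds: 1, 2, 3, 4.
Check ○○cold at each: 1→fails, 2→fails, 3→ok, 4→ok.

No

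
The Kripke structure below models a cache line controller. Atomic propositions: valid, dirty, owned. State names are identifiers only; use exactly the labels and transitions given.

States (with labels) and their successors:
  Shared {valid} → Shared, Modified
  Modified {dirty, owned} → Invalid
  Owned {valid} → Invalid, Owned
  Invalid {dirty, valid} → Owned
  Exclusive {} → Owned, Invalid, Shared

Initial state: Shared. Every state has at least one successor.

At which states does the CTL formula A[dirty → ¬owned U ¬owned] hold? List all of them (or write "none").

{Shared, Owned, Invalid, Exclusive}

States satisfying dirty → ¬owned: {Shared, Owned, Invalid, Exclusive}.
States satisfying ¬owned: {Shared, Owned, Invalid, Exclusive}.
States satisfying A[dirty → ¬owned U ¬owned]: {Shared, Owned, Invalid, Exclusive}.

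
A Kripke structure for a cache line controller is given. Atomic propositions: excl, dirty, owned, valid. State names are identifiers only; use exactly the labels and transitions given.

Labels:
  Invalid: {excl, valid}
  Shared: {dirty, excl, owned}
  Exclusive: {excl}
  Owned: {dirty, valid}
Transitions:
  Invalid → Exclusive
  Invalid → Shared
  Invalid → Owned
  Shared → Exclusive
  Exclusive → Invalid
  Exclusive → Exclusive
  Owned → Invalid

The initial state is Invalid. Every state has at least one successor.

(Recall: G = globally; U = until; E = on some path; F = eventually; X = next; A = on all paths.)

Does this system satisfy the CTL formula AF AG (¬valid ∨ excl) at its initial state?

Does not hold

States satisfying AG (¬valid ∨ excl): ∅.
States satisfying AF AG (¬valid ∨ excl): ∅.
There is a path from Invalid along which AG (¬valid ∨ excl) never holds.
Invalid ∉ Sat(AF AG (¬valid ∨ excl)).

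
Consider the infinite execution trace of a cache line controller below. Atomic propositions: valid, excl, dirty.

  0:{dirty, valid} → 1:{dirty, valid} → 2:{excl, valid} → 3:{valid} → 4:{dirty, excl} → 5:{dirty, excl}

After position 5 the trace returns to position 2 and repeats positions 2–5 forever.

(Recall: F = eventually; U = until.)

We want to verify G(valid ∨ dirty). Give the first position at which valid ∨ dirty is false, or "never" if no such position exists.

never

valid ∨ dirty holds at every position 0..5, and those are all the positions the trace ever visits, so the invariant G(valid ∨ dirty) is never violated.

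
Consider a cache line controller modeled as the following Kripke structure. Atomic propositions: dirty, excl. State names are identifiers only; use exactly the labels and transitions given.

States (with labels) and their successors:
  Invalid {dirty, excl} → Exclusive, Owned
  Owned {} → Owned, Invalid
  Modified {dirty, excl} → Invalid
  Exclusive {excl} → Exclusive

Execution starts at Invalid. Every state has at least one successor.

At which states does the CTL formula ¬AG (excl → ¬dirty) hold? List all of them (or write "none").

States satisfying excl → ¬dirty: {Owned, Exclusive}.
States satisfying AG (excl → ¬dirty): {Exclusive}.
States satisfying ¬AG (excl → ¬dirty): {Invalid, Owned, Modified}.

{Invalid, Owned, Modified}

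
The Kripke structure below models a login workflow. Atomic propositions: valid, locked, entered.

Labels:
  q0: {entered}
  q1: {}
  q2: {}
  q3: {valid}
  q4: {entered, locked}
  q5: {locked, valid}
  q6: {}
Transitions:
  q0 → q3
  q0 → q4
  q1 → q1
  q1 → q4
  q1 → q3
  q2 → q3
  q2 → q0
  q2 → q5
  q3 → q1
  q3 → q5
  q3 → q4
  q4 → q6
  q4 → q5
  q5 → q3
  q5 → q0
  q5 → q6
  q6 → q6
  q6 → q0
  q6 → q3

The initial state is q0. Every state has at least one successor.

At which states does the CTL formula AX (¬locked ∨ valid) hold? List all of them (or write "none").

States satisfying ¬locked ∨ valid: {q0, q1, q2, q3, q5, q6}.
States satisfying AX (¬locked ∨ valid): {q2, q4, q5, q6}.

{q2, q4, q5, q6}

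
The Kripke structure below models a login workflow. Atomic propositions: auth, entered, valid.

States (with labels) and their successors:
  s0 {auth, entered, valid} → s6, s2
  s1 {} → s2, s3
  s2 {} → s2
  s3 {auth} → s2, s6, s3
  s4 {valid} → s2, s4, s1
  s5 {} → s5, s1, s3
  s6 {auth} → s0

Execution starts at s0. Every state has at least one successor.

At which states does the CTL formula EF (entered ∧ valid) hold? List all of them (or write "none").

States satisfying entered ∧ valid: {s0}.
States satisfying EF (entered ∧ valid): {s0, s1, s3, s4, s5, s6}.

{s0, s1, s3, s4, s5, s6}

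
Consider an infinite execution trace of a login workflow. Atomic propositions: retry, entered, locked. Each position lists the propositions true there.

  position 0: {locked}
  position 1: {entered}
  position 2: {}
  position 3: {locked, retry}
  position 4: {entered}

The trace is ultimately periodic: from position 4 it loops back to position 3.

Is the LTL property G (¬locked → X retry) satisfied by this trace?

¬locked → X retry must hold at every position from 0 onward. It fails at position 1, so G (¬locked → X retry) is false.
Positions where ¬locked holds: 1, 2, 4.
Check X retry at each: 1→fails, 2→ok, 4→ok.

Does not hold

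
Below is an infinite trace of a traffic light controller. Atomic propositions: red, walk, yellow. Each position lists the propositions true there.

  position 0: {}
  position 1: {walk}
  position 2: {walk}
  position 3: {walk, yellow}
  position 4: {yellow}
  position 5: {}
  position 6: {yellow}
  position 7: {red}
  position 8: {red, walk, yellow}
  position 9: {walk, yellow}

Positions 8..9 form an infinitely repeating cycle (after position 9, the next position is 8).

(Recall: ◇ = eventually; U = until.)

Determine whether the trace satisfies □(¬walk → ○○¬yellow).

No

¬walk → ○○¬yellow must hold at every position from 0 onward. It fails at position 4, so □(¬walk → ○○¬yellow) is false.
Positions where ¬walk holds: 0, 4, 5, 6, 7.
Check ○○¬yellow at each: 0→ok, 4→fails, 5→ok, 6→fails, 7→fails.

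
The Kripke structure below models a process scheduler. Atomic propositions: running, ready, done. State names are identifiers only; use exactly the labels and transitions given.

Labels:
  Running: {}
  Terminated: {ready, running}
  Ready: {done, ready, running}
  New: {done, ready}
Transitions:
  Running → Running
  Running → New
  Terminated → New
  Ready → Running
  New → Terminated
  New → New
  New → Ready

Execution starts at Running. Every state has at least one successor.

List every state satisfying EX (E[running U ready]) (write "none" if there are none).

States satisfying E[running U ready]: {Terminated, Ready, New}.
States satisfying EX (E[running U ready]): {Running, Terminated, New}.

{Running, Terminated, New}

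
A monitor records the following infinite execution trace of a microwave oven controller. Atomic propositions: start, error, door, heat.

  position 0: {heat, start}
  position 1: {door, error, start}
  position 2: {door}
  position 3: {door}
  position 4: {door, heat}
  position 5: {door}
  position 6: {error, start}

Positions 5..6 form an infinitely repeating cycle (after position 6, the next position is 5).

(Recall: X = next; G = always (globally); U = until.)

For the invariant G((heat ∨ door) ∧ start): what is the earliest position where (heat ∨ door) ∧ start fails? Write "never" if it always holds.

2

Check (heat ∨ door) ∧ start at each position in order: 0 ✓, 1 ✓.
At position 2 the labels are {door}, so (heat ∨ door) ∧ start is false there. This is the first violation.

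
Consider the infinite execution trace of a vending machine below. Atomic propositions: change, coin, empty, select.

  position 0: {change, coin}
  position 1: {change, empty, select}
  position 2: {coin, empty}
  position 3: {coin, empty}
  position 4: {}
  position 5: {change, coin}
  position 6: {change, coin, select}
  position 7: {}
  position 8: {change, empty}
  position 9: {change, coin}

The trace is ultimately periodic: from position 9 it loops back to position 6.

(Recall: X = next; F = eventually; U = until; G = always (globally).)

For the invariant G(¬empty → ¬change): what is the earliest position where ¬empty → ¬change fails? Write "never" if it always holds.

0

At position 0 the labels are {change, coin}, so ¬empty → ¬change is false there. This is the first violation.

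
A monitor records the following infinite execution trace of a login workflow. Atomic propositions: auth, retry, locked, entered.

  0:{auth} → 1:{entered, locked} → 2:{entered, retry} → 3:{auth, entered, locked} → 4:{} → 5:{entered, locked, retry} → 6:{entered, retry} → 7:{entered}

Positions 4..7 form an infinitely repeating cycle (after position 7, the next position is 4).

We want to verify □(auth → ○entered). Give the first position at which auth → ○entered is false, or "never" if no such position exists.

Check auth → ○entered at each position in order: 0 ✓, 1 ✓, 2 ✓.
At position 3 the labels are {auth, entered, locked} and the next position 4 has {}, so auth → ○entered is false there. This is the first violation.

3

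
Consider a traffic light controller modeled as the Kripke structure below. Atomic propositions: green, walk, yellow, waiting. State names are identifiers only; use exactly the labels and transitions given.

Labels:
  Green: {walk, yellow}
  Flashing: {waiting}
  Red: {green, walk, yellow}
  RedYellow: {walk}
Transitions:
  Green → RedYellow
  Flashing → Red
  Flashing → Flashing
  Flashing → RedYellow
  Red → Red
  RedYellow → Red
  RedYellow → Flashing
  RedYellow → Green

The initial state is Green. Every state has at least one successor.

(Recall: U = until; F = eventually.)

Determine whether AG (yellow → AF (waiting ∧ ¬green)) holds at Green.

States satisfying yellow → AF (waiting ∧ ¬green): {Flashing, RedYellow}.
States satisfying AG (yellow → AF (waiting ∧ ¬green)): ∅.
Green is reachable from Green and violates yellow → AF (waiting ∧ ¬green), so AG fails at Green.
Green ∉ Sat(AG (yellow → AF (waiting ∧ ¬green))).

No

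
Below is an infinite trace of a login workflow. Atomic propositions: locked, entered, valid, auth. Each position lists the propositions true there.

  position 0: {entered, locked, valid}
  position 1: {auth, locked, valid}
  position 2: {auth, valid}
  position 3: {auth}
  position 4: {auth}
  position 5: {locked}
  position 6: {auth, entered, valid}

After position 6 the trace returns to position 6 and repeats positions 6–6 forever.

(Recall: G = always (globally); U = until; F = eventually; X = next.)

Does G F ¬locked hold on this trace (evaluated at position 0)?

Holds

F ¬locked holds at every position 0..6, and those are all positions ever visited, so G F ¬locked holds.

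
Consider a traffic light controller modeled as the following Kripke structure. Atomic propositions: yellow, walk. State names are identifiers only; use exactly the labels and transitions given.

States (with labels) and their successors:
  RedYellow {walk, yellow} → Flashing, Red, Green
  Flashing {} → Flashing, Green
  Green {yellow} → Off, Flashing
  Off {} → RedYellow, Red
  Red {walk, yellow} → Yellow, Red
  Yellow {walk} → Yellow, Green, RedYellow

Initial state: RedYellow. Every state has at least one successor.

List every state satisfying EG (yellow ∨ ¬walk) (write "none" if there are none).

States satisfying yellow ∨ ¬walk: {RedYellow, Flashing, Green, Off, Red}.
States satisfying EG (yellow ∨ ¬walk): {RedYellow, Flashing, Green, Off, Red}.

{RedYellow, Flashing, Green, Off, Red}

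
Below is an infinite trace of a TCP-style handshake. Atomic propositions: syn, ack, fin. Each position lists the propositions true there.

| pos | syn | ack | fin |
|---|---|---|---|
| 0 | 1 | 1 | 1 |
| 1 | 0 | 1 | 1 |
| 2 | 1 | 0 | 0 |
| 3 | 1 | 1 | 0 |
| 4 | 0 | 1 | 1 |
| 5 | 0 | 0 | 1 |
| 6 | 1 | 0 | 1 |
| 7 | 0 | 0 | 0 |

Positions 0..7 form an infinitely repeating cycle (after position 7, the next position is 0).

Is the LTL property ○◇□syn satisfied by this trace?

Violated

The position after 0 is 1; ◇□syn is false there.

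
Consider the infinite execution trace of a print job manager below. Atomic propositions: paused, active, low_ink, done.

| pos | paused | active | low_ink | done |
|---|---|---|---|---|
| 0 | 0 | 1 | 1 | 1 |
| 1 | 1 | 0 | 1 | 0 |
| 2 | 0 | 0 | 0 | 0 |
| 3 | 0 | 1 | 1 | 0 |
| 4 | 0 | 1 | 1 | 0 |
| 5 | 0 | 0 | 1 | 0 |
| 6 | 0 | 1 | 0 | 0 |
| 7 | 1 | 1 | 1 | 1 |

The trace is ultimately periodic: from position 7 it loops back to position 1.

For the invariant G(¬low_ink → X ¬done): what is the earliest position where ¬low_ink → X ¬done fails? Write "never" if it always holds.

Check ¬low_ink → X ¬done at each position in order: 0 ✓, 1 ✓, 2 ✓, 3 ✓, 4 ✓, 5 ✓.
At position 6 the labels are {active} and the next position 7 has {active, done, low_ink, paused}, so ¬low_ink → X ¬done is false there. This is the first violation.

6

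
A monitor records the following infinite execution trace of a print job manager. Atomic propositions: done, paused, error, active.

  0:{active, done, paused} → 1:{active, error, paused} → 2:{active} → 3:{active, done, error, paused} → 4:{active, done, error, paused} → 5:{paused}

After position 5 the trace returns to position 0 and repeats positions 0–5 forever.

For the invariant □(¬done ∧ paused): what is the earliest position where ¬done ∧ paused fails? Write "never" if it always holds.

0

At position 0 the labels are {active, done, paused}, so ¬done ∧ paused is false there. This is the first violation.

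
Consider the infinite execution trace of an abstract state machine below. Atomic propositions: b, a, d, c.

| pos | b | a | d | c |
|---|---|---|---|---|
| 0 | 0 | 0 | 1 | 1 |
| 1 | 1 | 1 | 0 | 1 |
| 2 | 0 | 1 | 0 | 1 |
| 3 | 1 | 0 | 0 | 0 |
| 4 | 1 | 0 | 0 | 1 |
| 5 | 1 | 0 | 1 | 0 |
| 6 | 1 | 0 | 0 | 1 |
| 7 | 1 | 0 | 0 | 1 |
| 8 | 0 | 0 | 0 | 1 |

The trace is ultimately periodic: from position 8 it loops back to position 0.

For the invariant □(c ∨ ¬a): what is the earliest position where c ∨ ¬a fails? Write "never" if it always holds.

c ∨ ¬a holds at every position 0..8, and those are all the positions the trace ever visits, so the invariant □(c ∨ ¬a) is never violated.

never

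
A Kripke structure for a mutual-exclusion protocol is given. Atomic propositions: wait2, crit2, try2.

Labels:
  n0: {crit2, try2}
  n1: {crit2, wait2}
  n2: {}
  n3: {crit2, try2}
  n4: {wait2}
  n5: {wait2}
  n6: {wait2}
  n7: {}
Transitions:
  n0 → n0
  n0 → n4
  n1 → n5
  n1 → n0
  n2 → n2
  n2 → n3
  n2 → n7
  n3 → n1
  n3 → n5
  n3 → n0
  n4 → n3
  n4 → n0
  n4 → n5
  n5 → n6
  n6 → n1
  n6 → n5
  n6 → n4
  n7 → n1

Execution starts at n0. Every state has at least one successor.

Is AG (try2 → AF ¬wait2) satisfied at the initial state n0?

Satisfied

States satisfying try2 → AF ¬wait2: {n0, n1, n2, n3, n4, n5, n6, n7}.
States satisfying AG (try2 → AF ¬wait2): {n0, n1, n2, n3, n4, n5, n6, n7}.
Every state reachable from n0 satisfies try2 → AF ¬wait2.
n0 ∈ Sat(AG (try2 → AF ¬wait2)).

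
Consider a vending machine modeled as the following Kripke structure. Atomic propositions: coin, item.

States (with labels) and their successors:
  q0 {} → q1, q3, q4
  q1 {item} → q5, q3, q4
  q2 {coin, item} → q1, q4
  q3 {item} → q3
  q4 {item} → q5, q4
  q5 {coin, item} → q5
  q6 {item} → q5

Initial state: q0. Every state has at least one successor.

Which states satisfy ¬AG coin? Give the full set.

{q0, q1, q2, q3, q4, q6}

States satisfying coin: {q2, q5}.
States satisfying AG coin: {q5}.
States satisfying ¬AG coin: {q0, q1, q2, q3, q4, q6}.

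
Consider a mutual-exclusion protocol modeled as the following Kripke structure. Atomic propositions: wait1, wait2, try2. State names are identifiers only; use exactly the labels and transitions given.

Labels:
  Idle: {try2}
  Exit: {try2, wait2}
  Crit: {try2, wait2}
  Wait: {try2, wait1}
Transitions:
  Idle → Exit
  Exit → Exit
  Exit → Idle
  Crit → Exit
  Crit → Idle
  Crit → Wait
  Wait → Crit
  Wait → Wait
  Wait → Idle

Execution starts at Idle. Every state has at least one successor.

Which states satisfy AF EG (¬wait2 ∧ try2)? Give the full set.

States satisfying EG (¬wait2 ∧ try2): {Wait}.
States satisfying AF EG (¬wait2 ∧ try2): {Wait}.

{Wait}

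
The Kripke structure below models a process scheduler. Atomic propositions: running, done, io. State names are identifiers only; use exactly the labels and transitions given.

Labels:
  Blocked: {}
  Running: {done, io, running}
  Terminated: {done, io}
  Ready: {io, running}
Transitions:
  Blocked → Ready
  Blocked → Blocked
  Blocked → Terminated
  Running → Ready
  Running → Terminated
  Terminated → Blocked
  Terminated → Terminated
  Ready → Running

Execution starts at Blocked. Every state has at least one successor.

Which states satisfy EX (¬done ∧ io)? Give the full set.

{Blocked, Running}

States satisfying ¬done ∧ io: {Ready}.
States satisfying EX (¬done ∧ io): {Blocked, Running}.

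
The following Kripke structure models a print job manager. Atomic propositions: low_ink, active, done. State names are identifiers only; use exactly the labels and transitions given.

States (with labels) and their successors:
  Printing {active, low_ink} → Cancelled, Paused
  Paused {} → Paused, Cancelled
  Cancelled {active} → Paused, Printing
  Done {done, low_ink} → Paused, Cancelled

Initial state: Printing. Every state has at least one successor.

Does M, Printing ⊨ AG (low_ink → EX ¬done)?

States satisfying low_ink → EX ¬done: {Printing, Paused, Cancelled, Done}.
States satisfying AG (low_ink → EX ¬done): {Printing, Paused, Cancelled, Done}.
Every state reachable from Printing satisfies low_ink → EX ¬done.
Printing ∈ Sat(AG (low_ink → EX ¬done)).

Yes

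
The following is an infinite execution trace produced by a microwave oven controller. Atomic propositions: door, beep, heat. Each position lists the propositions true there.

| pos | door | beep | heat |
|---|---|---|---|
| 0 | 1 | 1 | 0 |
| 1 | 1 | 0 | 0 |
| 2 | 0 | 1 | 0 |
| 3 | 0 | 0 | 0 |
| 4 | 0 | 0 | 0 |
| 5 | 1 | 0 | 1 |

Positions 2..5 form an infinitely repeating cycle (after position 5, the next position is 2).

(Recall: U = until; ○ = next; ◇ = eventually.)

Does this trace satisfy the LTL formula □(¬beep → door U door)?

¬beep → door U door must hold at every position from 0 onward. It fails at position 3, so □(¬beep → door U door) is false.
Positions where ¬beep holds: 1, 3, 4, 5.
Check door U door at each: 1→ok, 3→fails, 4→fails, 5→ok.

No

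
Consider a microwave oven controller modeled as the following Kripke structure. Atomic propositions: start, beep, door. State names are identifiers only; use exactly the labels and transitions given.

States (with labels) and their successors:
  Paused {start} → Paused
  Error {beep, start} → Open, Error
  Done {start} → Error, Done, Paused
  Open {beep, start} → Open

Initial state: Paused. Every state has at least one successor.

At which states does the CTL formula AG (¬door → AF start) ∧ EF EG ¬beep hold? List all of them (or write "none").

States satisfying ¬door → AF start: {Paused, Error, Done, Open}.
States satisfying AG (¬door → AF start): {Paused, Error, Done, Open}.
States satisfying EG ¬beep: {Paused, Done}.
States satisfying EF EG ¬beep: {Paused, Done}.
States satisfying AG (¬door → AF start) ∧ EF EG ¬beep: {Paused, Done}.

{Paused, Done}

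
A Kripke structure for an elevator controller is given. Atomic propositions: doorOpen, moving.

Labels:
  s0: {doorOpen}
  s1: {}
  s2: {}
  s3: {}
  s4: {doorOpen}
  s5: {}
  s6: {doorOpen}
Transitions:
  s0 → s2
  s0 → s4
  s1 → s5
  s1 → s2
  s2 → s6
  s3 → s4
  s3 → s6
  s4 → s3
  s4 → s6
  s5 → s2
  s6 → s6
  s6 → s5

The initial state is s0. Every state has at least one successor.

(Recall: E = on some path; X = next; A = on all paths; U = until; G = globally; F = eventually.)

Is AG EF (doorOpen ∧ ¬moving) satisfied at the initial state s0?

States satisfying EF (doorOpen ∧ ¬moving): {s0, s1, s2, s3, s4, s5, s6}.
States satisfying AG EF (doorOpen ∧ ¬moving): {s0, s1, s2, s3, s4, s5, s6}.
Every state reachable from s0 satisfies EF (doorOpen ∧ ¬moving).
s0 ∈ Sat(AG EF (doorOpen ∧ ¬moving)).

Holds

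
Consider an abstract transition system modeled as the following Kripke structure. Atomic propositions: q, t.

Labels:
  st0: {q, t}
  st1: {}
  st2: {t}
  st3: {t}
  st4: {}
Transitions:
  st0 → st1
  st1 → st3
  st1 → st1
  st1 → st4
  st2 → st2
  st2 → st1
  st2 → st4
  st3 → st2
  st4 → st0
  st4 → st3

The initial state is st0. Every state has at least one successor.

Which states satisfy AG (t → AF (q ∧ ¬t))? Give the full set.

none

States satisfying t → AF (q ∧ ¬t): {st1, st4}.
States satisfying AG (t → AF (q ∧ ¬t)): ∅.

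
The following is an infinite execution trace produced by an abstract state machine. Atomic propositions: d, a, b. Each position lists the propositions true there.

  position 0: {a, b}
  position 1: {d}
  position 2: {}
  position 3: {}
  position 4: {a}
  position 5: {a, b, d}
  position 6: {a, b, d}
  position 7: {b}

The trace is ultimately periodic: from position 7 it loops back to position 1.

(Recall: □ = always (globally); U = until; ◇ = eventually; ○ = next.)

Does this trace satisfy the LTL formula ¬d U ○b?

Walking from position 0: at position 1, ○b has not yet held and ¬d fails, so ¬d U ○b is false.

No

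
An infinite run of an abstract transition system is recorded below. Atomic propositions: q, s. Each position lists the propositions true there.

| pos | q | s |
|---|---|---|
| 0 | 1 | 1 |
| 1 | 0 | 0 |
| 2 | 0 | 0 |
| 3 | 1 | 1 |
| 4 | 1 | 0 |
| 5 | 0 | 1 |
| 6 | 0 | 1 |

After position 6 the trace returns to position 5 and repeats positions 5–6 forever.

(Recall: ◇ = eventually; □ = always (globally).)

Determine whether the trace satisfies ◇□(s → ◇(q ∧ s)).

□(s → ◇(q ∧ s)) is false at every position 0..6, so it never becomes true and ◇□(s → ◇(q ∧ s)) fails.

Violated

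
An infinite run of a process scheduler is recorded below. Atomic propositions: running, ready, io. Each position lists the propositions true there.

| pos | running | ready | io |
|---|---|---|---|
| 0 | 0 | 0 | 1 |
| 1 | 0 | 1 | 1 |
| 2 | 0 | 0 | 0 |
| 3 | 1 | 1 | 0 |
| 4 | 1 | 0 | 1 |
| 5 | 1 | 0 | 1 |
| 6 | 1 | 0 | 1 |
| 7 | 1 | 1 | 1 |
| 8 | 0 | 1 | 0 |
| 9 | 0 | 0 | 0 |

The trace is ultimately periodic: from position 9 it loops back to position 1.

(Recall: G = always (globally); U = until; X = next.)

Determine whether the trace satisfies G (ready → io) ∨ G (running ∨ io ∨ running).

ready → io must hold at every position from 0 onward. It fails at position 3, so G (ready → io) is false.
Positions where ready holds: 1, 3, 7, 8.
Check io at each: 1→ok, 3→fails, 7→ok, 8→fails.
running ∨ io ∨ running must hold at every position from 0 onward. It fails at position 2, so G (running ∨ io ∨ running) is false.
At position 0: G (ready → io) is false; G (running ∨ io ∨ running) is false; so G (ready → io) ∨ G (running ∨ io ∨ running) is false.

Does not hold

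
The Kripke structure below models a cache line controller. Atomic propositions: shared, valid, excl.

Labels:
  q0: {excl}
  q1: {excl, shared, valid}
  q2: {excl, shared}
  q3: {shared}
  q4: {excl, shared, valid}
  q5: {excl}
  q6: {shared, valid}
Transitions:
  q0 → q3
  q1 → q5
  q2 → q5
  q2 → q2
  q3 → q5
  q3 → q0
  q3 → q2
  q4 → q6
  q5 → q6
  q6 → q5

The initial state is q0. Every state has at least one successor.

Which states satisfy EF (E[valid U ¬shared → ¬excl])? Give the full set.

States satisfying E[valid U ¬shared → ¬excl]: {q1, q2, q3, q4, q6}.
States satisfying EF (E[valid U ¬shared → ¬excl]): {q0, q1, q2, q3, q4, q5, q6}.

{q0, q1, q2, q3, q4, q5, q6}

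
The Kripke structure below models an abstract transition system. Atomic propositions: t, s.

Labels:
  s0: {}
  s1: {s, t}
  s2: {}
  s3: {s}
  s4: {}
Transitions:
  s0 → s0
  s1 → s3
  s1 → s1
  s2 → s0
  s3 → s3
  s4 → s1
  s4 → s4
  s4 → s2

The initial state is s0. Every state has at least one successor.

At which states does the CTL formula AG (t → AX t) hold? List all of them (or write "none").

States satisfying t → AX t: {s0, s2, s3, s4}.
States satisfying AG (t → AX t): {s0, s2, s3}.

{s0, s2, s3}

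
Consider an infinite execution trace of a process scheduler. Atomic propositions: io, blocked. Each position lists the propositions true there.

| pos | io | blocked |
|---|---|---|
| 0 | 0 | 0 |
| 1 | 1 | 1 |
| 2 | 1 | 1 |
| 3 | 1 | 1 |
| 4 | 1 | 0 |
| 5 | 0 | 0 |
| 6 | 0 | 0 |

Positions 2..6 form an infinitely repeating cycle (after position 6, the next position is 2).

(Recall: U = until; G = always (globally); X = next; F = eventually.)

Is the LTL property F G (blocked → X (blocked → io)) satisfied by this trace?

G (blocked → X (blocked → io)) holds at position 0, which is reachable from 0, so F G (blocked → X (blocked → io)) holds.

Holds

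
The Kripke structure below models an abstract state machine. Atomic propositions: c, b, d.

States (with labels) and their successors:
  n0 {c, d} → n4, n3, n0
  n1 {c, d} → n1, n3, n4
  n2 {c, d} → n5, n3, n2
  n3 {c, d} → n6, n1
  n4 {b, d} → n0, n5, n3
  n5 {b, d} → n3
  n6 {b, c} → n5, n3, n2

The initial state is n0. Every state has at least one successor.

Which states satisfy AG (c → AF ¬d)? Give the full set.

none

States satisfying c → AF ¬d: {n4, n5, n6}.
States satisfying AG (c → AF ¬d): ∅.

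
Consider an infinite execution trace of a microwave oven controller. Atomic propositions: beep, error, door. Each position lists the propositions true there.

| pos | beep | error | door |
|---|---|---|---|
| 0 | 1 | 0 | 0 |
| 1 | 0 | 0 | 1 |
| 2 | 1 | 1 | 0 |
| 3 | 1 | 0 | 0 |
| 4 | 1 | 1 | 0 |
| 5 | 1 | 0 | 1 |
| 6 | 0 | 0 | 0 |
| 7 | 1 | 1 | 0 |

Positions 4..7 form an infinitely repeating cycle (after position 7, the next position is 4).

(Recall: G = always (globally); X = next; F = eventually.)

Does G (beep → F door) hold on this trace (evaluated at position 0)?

Satisfied

beep → F door holds at every position 0..7, and those are all positions ever visited, so G (beep → F door) holds.
Positions where beep holds: 0, 2, 3, 4, 5, 7.
Check F door at each: 0→ok, 2→ok, 3→ok, 4→ok, 5→ok, 7→ok.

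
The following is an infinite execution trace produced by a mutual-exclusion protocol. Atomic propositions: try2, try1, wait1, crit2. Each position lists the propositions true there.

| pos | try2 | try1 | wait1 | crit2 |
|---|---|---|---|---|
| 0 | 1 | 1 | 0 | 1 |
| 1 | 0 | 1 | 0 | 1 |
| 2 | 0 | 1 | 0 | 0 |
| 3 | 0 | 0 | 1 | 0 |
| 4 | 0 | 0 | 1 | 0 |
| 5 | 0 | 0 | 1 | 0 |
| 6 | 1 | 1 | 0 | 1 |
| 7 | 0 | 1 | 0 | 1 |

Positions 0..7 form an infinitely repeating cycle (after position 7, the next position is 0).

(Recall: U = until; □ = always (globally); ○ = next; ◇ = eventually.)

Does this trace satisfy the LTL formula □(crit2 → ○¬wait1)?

crit2 → ○¬wait1 holds at every position 0..7, and those are all positions ever visited, so □(crit2 → ○¬wait1) holds.
Positions where crit2 holds: 0, 1, 6, 7.
Check ○¬wait1 at each: 0→ok, 1→ok, 6→ok, 7→ok.

Satisfied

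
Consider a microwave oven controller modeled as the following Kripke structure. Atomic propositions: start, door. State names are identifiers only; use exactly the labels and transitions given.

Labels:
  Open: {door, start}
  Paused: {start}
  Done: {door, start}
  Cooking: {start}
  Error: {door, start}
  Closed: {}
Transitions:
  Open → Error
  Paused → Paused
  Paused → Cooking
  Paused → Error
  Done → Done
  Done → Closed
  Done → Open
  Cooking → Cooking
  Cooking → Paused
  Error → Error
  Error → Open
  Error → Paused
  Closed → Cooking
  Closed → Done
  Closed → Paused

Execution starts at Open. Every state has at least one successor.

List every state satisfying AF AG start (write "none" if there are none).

States satisfying AG start: {Open, Paused, Cooking, Error}.
States satisfying AF AG start: {Open, Paused, Cooking, Error}.

{Open, Paused, Cooking, Error}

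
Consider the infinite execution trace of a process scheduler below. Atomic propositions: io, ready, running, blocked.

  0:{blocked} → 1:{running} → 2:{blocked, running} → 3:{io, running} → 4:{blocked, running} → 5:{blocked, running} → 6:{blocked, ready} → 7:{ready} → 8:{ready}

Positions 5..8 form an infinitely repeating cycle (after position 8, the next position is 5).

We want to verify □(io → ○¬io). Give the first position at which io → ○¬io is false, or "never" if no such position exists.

never

io → ○¬io holds at every position 0..8, and those are all the positions the trace ever visits, so the invariant □(io → ○¬io) is never violated.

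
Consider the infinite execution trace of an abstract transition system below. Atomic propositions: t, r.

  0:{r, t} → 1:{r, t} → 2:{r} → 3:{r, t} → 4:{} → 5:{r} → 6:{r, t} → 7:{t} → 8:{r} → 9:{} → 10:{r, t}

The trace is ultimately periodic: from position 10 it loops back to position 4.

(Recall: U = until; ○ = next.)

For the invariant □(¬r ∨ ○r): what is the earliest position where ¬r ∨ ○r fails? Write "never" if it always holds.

3

Check ¬r ∨ ○r at each position in order: 0 ✓, 1 ✓, 2 ✓.
At position 3 the labels are {r, t} and the next position 4 has {}, so ¬r ∨ ○r is false there. This is the first violation.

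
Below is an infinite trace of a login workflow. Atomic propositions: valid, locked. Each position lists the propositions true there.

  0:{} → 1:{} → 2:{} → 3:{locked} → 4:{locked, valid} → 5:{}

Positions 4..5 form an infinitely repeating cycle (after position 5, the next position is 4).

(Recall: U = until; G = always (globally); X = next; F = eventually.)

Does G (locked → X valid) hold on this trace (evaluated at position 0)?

locked → X valid must hold at every position from 0 onward. It fails at position 4, so G (locked → X valid) is false.
Positions where locked holds: 3, 4.
Check X valid at each: 3→ok, 4→fails.

Does not hold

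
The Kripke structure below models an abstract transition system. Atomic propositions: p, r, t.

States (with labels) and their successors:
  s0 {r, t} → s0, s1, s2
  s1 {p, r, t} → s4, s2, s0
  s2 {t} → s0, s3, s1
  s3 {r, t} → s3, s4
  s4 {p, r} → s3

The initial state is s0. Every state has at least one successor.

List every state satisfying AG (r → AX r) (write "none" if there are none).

{s3, s4}

States satisfying r → AX r: {s2, s3, s4}.
States satisfying AG (r → AX r): {s3, s4}.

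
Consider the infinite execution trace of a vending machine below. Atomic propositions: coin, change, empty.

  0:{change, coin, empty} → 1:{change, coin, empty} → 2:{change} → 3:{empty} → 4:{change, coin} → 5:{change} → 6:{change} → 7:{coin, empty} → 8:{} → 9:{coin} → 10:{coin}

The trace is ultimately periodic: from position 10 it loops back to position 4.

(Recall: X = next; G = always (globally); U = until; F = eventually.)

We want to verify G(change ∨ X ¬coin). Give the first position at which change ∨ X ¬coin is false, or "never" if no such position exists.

3

Check change ∨ X ¬coin at each position in order: 0 ✓, 1 ✓, 2 ✓.
At position 3 the labels are {empty} and the next position 4 has {change, coin}, so change ∨ X ¬coin is false there. This is the first violation.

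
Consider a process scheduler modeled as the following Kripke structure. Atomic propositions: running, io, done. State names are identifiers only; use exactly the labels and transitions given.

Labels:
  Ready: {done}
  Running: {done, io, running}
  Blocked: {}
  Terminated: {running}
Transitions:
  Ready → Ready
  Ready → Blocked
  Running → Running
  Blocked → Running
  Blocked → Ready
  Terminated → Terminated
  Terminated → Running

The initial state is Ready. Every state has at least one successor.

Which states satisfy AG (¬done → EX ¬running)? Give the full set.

States satisfying ¬done → EX ¬running: {Ready, Running, Blocked}.
States satisfying AG (¬done → EX ¬running): {Ready, Running, Blocked}.

{Ready, Running, Blocked}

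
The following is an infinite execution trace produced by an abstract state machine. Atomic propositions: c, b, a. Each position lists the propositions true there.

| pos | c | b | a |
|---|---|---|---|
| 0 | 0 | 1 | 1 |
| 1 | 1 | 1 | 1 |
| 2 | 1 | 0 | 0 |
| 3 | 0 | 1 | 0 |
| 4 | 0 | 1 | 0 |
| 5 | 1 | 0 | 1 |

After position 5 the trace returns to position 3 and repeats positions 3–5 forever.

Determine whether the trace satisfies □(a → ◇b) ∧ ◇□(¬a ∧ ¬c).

Violated

a → ◇b holds at every position 0..5, and those are all positions ever visited, so □(a → ◇b) holds.
Positions where a holds: 0, 1, 5.
Check ◇b at each: 0→ok, 1→ok, 5→ok.
□(¬a ∧ ¬c) is false at every position 0..5, so it never becomes true and ◇□(¬a ∧ ¬c) fails.
At position 0: □(a → ◇b) is true; ◇□(¬a ∧ ¬c) is false; so □(a → ◇b) ∧ ◇□(¬a ∧ ¬c) is false.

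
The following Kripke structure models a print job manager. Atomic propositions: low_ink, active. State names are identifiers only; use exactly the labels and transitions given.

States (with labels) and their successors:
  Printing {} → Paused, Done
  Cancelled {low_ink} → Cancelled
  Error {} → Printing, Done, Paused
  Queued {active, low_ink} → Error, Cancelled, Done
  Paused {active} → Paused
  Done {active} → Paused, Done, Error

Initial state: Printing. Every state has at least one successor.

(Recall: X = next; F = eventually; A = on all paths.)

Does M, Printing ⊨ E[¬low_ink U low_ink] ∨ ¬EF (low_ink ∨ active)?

States satisfying ¬low_ink: {Printing, Error, Paused, Done}.
States satisfying low_ink: {Cancelled, Queued}.
States satisfying E[¬low_ink U low_ink]: {Cancelled, Queued}.
States satisfying low_ink ∨ active: {Cancelled, Queued, Paused, Done}.
States satisfying EF (low_ink ∨ active): {Printing, Cancelled, Error, Queued, Paused, Done}.
States satisfying ¬EF (low_ink ∨ active): ∅.
States satisfying E[¬low_ink U low_ink] ∨ ¬EF (low_ink ∨ active): {Cancelled, Queued}.
Printing ∉ Sat(E[¬low_ink U low_ink] ∨ ¬EF (low_ink ∨ active)).

Does not hold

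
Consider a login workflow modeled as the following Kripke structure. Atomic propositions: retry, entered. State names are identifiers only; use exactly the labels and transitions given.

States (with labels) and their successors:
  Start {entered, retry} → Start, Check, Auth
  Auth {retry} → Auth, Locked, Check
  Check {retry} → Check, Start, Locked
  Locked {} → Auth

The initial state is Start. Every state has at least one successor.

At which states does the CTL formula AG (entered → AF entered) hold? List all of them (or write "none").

{Start, Auth, Check, Locked}

States satisfying entered → AF entered: {Start, Auth, Check, Locked}.
States satisfying AG (entered → AF entered): {Start, Auth, Check, Locked}.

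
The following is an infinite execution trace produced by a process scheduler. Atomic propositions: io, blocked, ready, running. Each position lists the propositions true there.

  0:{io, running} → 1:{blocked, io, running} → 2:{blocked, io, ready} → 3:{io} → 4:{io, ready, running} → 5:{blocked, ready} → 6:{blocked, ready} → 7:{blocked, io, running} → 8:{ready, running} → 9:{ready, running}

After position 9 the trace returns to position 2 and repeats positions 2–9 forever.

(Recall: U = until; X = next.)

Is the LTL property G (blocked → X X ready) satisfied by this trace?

No

blocked → X X ready must hold at every position from 0 onward. It fails at position 1, so G (blocked → X X ready) is false.
Positions where blocked holds: 1, 2, 5, 6, 7.
Check X X ready at each: 1→fails, 2→ok, 5→fails, 6→ok, 7→ok.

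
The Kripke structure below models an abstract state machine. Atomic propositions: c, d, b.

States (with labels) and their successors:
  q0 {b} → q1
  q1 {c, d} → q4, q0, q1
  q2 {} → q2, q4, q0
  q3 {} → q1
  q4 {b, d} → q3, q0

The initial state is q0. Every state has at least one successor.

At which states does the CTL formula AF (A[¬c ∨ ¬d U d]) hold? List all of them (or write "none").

States satisfying A[¬c ∨ ¬d U d]: {q0, q1, q3, q4}.
States satisfying AF (A[¬c ∨ ¬d U d]): {q0, q1, q3, q4}.

{q0, q1, q3, q4}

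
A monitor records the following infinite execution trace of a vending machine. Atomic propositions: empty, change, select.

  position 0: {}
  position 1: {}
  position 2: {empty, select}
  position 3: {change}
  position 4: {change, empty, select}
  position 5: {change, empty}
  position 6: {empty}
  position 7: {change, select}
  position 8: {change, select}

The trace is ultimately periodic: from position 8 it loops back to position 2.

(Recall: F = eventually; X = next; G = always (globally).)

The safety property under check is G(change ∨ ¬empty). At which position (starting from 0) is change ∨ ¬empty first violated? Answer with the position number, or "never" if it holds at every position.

2

Check change ∨ ¬empty at each position in order: 0 ✓, 1 ✓.
At position 2 the labels are {empty, select}, so change ∨ ¬empty is false there. This is the first violation.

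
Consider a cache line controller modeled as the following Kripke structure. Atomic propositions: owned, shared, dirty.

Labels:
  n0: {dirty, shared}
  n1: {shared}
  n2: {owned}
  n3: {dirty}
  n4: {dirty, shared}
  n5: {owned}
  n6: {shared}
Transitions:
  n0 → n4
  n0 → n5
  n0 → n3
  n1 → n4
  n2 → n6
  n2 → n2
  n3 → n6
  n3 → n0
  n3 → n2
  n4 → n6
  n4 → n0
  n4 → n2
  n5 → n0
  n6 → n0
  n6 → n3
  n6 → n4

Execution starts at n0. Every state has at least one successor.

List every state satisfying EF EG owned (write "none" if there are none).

States satisfying EG owned: {n2}.
States satisfying EF EG owned: {n0, n1, n2, n3, n4, n5, n6}.

{n0, n1, n2, n3, n4, n5, n6}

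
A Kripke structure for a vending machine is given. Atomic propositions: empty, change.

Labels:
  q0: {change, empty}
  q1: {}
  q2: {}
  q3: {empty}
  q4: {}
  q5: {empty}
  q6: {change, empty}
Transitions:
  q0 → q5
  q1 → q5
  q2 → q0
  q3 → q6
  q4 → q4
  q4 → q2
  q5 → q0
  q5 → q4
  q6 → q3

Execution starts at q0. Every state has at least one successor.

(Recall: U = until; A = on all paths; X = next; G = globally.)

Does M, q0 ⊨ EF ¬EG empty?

Holds

States satisfying ¬EG empty: {q1, q2, q4}.
States satisfying EF ¬EG empty: {q0, q1, q2, q4, q5}.
Some path from q0 reaches a state where ¬EG empty holds.
q0 ∈ Sat(EF ¬EG empty).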